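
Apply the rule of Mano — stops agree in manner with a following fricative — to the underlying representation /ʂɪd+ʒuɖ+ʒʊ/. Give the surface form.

[ʂɪzʒuʐʒʊ]

The rule targets /d/ (voiced alveolar stop), which sits before the trigger /ʒ/ (fricative).
The voiced alveolar fricative is [z], so /d/ → [z].
The same rule applies at the second boundary: /ɖ/ → [ʐ] next to /ʒ/.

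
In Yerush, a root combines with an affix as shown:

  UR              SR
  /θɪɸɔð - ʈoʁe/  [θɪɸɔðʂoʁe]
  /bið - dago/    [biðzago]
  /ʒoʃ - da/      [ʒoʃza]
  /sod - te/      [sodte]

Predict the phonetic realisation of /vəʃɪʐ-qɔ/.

The data show progressive manner assimilation: /ʈ/ → [ʂ] after /ð/; /d/ → [z] after /ð/; /d/ → [z] after /ʃ/. In each pair only manner changes, matching the preceding consonant, while place and voice stay constant.
No alternation appears in [sodte]: there the adjacent consonants already agree in manner (/t/ and /d/ are both stops), so this form is consistent with the same rule.
/q/ is a voiceless uvular stop. The preceding trigger /ʐ/ is a fricative, so /q/ must become a fricative as well.
Changing only its manner to fricative gives [χ] — the voiceless uvular fricative.

[vəʃɪʐχɔ]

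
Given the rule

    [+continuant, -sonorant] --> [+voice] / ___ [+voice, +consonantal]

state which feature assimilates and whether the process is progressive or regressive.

regressive voicing assimilation

The target ([+continuant, -sonorant], fricatives) acquires [+voice] next to a voiced consonant ([+voice, +consonantal]) — it takes on the voicing of its neighbour, so the feature that spreads is voicing.
The conditioning segment sits to the right of the focus bar, meaning the trigger follows the segment that changes — regressive assimilation.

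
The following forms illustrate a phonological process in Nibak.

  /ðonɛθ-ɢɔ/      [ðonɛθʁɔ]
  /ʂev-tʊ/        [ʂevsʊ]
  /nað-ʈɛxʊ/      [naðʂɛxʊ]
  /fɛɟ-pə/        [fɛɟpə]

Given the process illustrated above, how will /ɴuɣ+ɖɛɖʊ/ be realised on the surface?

[ɴuɣʐɛɖʊ]

The data show progressive manner assimilation: /ɢ/ → [ʁ] after /θ/; /t/ → [s] after /v/; /ʈ/ → [ʂ] after /ð/. In each pair only manner changes, matching the preceding consonant, while place and voice stay constant.
Nothing changes in [fɛɟpə]: there the adjacent consonants already agree in manner (/p/ and /ɟ/ are both stops), so this form is consistent with the same rule.
The rule targets /ɖ/ (voiced retroflex stop), which sits after the trigger /ɣ/ (fricative).
A voiced retroflex fricative is [ʐ], so the surface segment is [ʐ].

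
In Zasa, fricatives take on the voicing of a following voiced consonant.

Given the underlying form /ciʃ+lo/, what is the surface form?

[ciʒlo]

/ʃ/ is a voiceless postalveolar fricative. The following trigger /l/ is voiced, so /ʃ/ must become voiced as well.
Changing only its voicing to voiced gives [ʒ] — the voiced postalveolar fricative.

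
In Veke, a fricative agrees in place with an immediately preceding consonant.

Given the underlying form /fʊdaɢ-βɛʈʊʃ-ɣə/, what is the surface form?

[fʊdaɢʁɛʈʊʃʒə]

/β/ is a voiced bilabial fricative. The preceding trigger /ɢ/ is uvular, so /β/ must become uvular as well.
Changing only its place to uvular gives [ʁ] — the voiced uvular fricative.
The same rule applies at the second boundary: /ɣ/ → [ʒ] next to /ʃ/.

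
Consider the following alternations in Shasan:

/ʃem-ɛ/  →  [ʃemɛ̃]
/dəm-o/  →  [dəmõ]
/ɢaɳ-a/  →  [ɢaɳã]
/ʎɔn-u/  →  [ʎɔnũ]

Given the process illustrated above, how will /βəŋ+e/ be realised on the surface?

[βəŋẽ]

The data show progressive nasality assimilation (vowel nasalisation): /ɛ/ → [ɛ̃] after /m/; /o/ → [õ] after /m/; /a/ → [ã] after /ɳ/; /u/ → [ũ] after /n/ — a vowel is nasalised by an immediately preceding nasal consonant.
The vowel /e/ is adjacent to the preceding nasal /ŋ/, so it acquires [+nasal] and surfaces as [ẽ].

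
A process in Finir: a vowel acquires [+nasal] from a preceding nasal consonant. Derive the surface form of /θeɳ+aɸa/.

The vowel /a/ is adjacent to the preceding nasal /ɳ/, so it acquires [+nasal] and surfaces as [ã].

[θeɳãɸa]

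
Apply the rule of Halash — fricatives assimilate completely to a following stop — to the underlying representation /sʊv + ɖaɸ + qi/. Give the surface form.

[sʊɖɖaqqi]

/v/ is the segment targeted by the rule; it sits immediately before /ɖ/, so it assimilates completely and surfaces as [ɖ].
The same rule applies at the second boundary: /ɸ/ → [q] next to /q/.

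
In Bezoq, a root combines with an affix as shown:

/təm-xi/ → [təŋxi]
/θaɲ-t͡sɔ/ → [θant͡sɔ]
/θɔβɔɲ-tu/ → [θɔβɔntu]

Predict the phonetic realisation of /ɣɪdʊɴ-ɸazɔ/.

The data show regressive place assimilation: /m/ → [ŋ] before /x/; /ɲ/ → [n] before /t͡s/; /ɲ/ → [n] before /t/. In each pair only place changes, matching the following consonant, while manner and voice stay constant.
The rule targets /ɴ/ (voiced uvular nasal), which sits before the trigger /ɸ/ (bilabial).
The voiced bilabial nasal is [m], so /ɴ/ → [m].

[ɣɪdʊmɸazɔ]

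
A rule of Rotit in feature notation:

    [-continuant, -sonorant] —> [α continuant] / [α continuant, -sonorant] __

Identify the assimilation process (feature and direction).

progressive manner assimilation

The shared variable α links the value of [continuant] on the target to that of the neighbouring obstruent. [continuant] distinguishes stops from fricatives — a manner-of-articulation feature — so this is manner assimilation.
Since the environment is written before the underscore, the trigger precedes the target; the direction is progressive.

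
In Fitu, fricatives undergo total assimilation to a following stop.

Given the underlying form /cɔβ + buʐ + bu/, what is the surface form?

[cɔbbubbu]

/β/ is the segment targeted by the rule; it sits immediately before /b/, so it assimilates completely and surfaces as [b].
The same rule applies at the second boundary: /ʐ/ → [b] next to /b/.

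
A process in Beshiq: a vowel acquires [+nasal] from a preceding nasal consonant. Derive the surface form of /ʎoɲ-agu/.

The vowel /a/ is adjacent to the preceding nasal /ɲ/, so it acquires [+nasal] and surfaces as [ã].

[ʎoɲãgu]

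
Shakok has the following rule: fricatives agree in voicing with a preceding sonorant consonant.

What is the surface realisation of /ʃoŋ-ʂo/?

/ʂ/ is a voiceless retroflex fricative. The preceding trigger /ŋ/ is voiced, so /ʂ/ must become voiced as well.
A voiced retroflex fricative is [ʐ], so the surface segment is [ʐ].

[ʃoŋʐo]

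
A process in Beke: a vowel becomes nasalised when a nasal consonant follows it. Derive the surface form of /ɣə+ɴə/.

The vowel /ə/ is adjacent to the following nasal /ɴ/, so it acquires [+nasal] and surfaces as [ə̃].

[ɣə̃ɴə]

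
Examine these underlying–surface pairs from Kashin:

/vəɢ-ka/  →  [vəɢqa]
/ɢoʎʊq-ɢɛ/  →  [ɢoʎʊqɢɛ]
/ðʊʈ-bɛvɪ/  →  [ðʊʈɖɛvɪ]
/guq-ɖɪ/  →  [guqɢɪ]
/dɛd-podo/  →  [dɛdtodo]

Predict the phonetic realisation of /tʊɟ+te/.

The data show progressive place assimilation: /k/ → [q] after /ɢ/; /b/ → [ɖ] after /ʈ/; /ɖ/ → [ɢ] after /q/; /p/ → [t] after /d/. In each pair only place changes, matching the preceding consonant, while manner and voice stay constant.
No alternation appears in [ɢoʎʊqɢɛ]: there the adjacent consonants already agree in place (/ɢ/ and /q/ are both uvular), so this form is consistent with the same rule.
/t/ is a voiceless alveolar stop. The preceding trigger /ɟ/ is palatal, so /t/ must become palatal as well.
Changing only its place to palatal gives [c] — the voiceless palatal stop.

[tʊɟce]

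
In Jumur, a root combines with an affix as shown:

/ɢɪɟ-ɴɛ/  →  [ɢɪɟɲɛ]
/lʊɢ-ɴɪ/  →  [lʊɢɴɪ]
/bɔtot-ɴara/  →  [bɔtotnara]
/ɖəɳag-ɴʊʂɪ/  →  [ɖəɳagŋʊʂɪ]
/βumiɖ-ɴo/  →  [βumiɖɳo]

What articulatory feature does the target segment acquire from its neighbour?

Underlying /ɴ/ is realised as [ɲ] next to /ɟ/; /ɟ/ itself does not change.
The change uvular → palatal matches the place of the preceding /ɟ/, identifying this as place assimilation.
The same holds elsewhere in the data: /ɴ/ → [n] after /t/ (uvular → alveolar, matching alveolar); /ɴ/ → [ŋ] after /g/ (uvular → velar, matching velar); /ɴ/ → [ɳ] after /ɖ/ (uvular → retroflex, matching retroflex) — only place changes, and always toward the preceding segment.
No alternation appears in [lʊɢɴɪ]: there the adjacent consonants already agree in place (/ɴ/ and /ɢ/ are both uvular), so this form is consistent with the same rule.

place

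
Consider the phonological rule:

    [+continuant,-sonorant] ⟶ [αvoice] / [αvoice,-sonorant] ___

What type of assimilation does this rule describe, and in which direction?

progressive voicing assimilation

The shared variable α links the value of [voice] on the target to the same value on the neighbouring segment, so voicing is the feature that assimilates.
Since the environment is written before the underscore, the trigger precedes the target; the direction is progressive.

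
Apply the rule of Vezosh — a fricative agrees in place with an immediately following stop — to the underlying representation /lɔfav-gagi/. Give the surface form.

[lɔfaɣgagi]

The rule targets /v/ (voiced labiodental fricative), which sits before the trigger /g/ (velar).
The voiced velar fricative is [ɣ], so /v/ → [ɣ].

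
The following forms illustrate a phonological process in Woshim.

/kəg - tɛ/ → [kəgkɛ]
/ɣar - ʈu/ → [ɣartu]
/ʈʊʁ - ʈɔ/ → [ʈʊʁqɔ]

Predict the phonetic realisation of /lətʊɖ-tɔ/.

[lətʊɖʈɔ]

The data show progressive place assimilation: /t/ → [k] after /g/; /ʈ/ → [t] after /r/; /ʈ/ → [q] after /ʁ/. In each pair only place changes, matching the preceding consonant, while manner and voice stay constant.
/t/ is a voiceless alveolar stop. The preceding trigger /ɖ/ is retroflex, so /t/ must become retroflex as well.
The voiceless retroflex stop is [ʈ], so /t/ → [ʈ].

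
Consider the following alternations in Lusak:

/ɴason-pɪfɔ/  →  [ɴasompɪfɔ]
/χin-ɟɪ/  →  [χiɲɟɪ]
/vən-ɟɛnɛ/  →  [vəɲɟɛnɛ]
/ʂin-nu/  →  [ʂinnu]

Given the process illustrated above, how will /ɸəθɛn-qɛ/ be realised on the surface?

[ɸəθɛɴqɛ]

The data show regressive place assimilation: /n/ → [m] before /p/; /n/ → [ɲ] before /ɟ/. In each pair only place changes, matching the following consonant, while manner and voice stay constant.
Nothing changes in [ʂinnu]: there the adjacent consonants already agree in place (/n/ and /n/ are both alveolar), so this form is consistent with the same rule.
The rule targets /n/ (voiced alveolar nasal), which sits before the trigger /q/ (uvular).
The voiced uvular nasal is [ɴ], so /n/ → [ɴ].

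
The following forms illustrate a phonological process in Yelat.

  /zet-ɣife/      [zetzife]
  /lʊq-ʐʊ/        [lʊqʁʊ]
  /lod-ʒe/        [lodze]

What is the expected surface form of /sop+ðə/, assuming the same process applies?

[sopβə]

The data show progressive place assimilation: /ɣ/ → [z] after /t/; /ʐ/ → [ʁ] after /q/; /ʒ/ → [z] after /d/. In each pair only place changes, matching the preceding consonant, while manner and voice stay constant.
/ð/ is a voiced dental fricative. The preceding trigger /p/ is bilabial, so /ð/ must become bilabial as well.
The voiced bilabial fricative is [β], so /ð/ → [β].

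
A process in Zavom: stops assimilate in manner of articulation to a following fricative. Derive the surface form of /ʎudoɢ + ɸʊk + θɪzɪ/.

/ɢ/ is a voiced uvular stop. The following trigger /ɸ/ is a fricative, so /ɢ/ must become a fricative as well.
The voiced uvular fricative is [ʁ], so /ɢ/ → [ʁ].
The same rule applies at the second boundary: /k/ → [x] next to /θ/.

[ʎudoʁɸʊxθɪzɪ]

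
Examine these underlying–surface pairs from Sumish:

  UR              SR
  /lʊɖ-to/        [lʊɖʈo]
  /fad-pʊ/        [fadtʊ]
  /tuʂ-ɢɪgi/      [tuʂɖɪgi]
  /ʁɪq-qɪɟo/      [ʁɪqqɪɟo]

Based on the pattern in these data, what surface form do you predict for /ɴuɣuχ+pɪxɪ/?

The data show progressive place assimilation: /t/ → [ʈ] after /ɖ/; /p/ → [t] after /d/; /ɢ/ → [ɖ] after /ʂ/. In each pair only place changes, matching the preceding consonant, while manner and voice stay constant.
Nothing changes in [ʁɪqqɪɟo]: there the adjacent consonants already agree in place (/q/ and /q/ are both uvular), so this form is consistent with the same rule.
/p/ is a voiceless bilabial stop. The preceding trigger /χ/ is uvular, so /p/ must become uvular as well.
The voiceless uvular stop is [q], so /p/ → [q].

[ɴuɣuχqɪxɪ]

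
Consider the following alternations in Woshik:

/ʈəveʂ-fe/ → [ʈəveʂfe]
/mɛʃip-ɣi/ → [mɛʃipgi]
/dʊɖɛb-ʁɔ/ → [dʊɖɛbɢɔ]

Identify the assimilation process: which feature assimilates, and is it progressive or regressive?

Underlying /ɣ/ is realised as [g] next to /p/; /p/ itself does not change.
The change fricative → stop matches the manner of the preceding /p/, identifying this as manner assimilation.
Place and voice are unchanged, so the assimilation is partial, not total.
The other alternating form patterns the same way: /ʁ/ → [ɢ] after /b/ (fricative → stop, matching a stop) — only manner changes, and always toward the preceding segment.
No alternation appears in [ʈəveʂfe]: there the adjacent consonants already agree in manner (/f/ and /ʂ/ are both fricatives), so this form is consistent with the same rule.
The trigger is the preceding segment, so the direction is progressive (perseverative).

progressive manner assimilation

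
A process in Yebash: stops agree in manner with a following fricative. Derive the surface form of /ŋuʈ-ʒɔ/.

[ŋuʂʒɔ]

/ʈ/ is a voiceless retroflex stop. The following trigger /ʒ/ is a fricative, so /ʈ/ must become a fricative as well.
The voiceless retroflex fricative is [ʂ], so /ʈ/ → [ʂ].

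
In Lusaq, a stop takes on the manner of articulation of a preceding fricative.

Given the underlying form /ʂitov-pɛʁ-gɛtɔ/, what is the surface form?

The rule targets /p/ (voiceless bilabial stop), which sits after the trigger /v/ (fricative).
The voiceless bilabial fricative is [ɸ], so /p/ → [ɸ].
The same rule applies at the second boundary: /g/ → [ɣ] next to /ʁ/.

[ʂitovɸɛʁɣɛtɔ]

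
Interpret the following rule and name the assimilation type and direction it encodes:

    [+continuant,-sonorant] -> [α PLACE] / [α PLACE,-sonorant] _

progressive place assimilation

The shared variable α links the value of the place features (abbreviated [PLACE]) on the target to the same value on the neighbouring segment, so place is the feature that assimilates.
Since the environment is written before the underscore, the trigger precedes the target; the direction is progressive.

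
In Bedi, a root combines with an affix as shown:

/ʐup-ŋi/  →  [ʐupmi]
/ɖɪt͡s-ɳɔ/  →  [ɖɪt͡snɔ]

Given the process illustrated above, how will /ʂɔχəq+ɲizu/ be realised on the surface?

The data show progressive place assimilation: /ŋ/ → [m] after /p/; /ɳ/ → [n] after /t͡s/. In each pair only place changes, matching the preceding consonant, while manner and voice stay constant.
The rule targets /ɲ/ (voiced palatal nasal), which sits after the trigger /q/ (uvular).
A voiced uvular nasal is [ɴ], so the surface segment is [ɴ].

[ʂɔχəqɴizu]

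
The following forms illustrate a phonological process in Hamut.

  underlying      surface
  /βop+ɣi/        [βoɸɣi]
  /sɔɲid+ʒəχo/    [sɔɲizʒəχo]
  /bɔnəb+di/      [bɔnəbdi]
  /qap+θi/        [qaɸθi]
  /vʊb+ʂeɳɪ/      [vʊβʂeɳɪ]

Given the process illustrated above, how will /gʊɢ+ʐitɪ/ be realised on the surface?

[gʊʁʐitɪ]

The data show regressive manner assimilation: /p/ → [ɸ] before /ɣ/; /d/ → [z] before /ʒ/; /p/ → [ɸ] before /θ/; /b/ → [β] before /ʂ/. In each pair only manner changes, matching the following consonant, while place and voice stay constant.
Nothing changes in [bɔnəbdi]: there the adjacent consonants already agree in manner (/b/ and /d/ are both stops), so this form is consistent with the same rule.
The rule targets /ɢ/ (voiced uvular stop), which sits before the trigger /ʐ/ (fricative).
Changing only its manner to fricative gives [ʁ] — the voiced uvular fricative.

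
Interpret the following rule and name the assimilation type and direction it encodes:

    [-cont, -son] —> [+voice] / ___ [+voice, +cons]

regressive voicing assimilation

The structural change is [+voice], and the conditioning segment [+voice, +cons] (a voiced consonant) is itself voiced, so the target comes to share the voicing of its neighbour — voicing assimilation.
The conditioning segment sits to the right of the focus bar, meaning the trigger follows the segment that changes — regressive assimilation.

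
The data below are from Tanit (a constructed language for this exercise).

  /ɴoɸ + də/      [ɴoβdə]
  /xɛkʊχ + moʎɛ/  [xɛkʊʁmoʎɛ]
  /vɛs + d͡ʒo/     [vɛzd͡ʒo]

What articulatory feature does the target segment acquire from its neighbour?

voicing

Comparing underlying and surface forms, /ɸ/ → [β] is the alternation; the neighbouring /d/ is constant.
/ɸ/ is voiceless while /d/ is voiced; the output [β] is voiced, matching the trigger — so the feature that spreads is voicing.
The other alternating forms pattern the same way: /χ/ → [ʁ] before /m/ (voiceless → voiced, matching voiced); /s/ → [z] before /d͡ʒ/ (voiceless → voiced, matching voiced) — only voicing changes, and always toward the following segment.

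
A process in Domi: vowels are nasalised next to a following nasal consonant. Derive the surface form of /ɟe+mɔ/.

The vowel /e/ is adjacent to the following nasal /m/, so it acquires [+nasal] and surfaces as [ẽ].

[ɟẽmɔ]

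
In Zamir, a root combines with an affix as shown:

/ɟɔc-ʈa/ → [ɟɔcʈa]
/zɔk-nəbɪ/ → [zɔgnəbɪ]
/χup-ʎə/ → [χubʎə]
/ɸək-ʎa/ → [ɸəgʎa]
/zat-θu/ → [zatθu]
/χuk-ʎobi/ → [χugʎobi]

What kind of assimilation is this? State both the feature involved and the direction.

regressive voicing assimilation

Comparing underlying and surface forms, /k/ → [g] is the alternation; the neighbouring /n/ is constant.
/k/ is voiceless while /n/ is voiced; the output [g] is voiced, matching the trigger — so the feature that spreads is voicing.
Place and manner are unchanged, so the assimilation is partial, not total.
The other alternating forms pattern the same way: /p/ → [b] before /ʎ/ (voiceless → voiced, matching voiced); /k/ → [g] before /ʎ/ (voiceless → voiced, matching voiced) — only voicing changes, and always toward the following segment.
Nothing changes in [ɟɔcʈa], [zatθu]: there the adjacent consonants already agree in voicing (/c/ and /ʈ/ are both voiceless; /t/ and /θ/ are both voiceless), so these forms are consistent with the same rule.
Since the segment that changes precedes the conditioning segment, the assimilation is regressive.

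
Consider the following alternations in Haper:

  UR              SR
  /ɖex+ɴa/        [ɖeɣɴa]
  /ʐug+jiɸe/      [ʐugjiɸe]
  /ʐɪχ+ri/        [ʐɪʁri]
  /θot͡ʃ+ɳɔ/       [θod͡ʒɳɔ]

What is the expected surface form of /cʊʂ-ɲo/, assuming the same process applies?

The data show regressive voicing assimilation: /x/ → [ɣ] before /ɴ/; /χ/ → [ʁ] before /r/; /t͡ʃ/ → [d͡ʒ] before /ɳ/. In each pair only voicing changes, matching the following consonant, while place and manner stay constant.
Nothing changes in [ʐugjiɸe]: there the adjacent consonants already agree in voicing (/g/ and /j/ are both voiced), so this form is consistent with the same rule.
The rule targets /ʂ/ (voiceless retroflex fricative), which sits before the trigger /ɲ/ (voiced).
Changing only its voicing to voiced gives [ʐ] — the voiced retroflex fricative.

[cʊʐɲo]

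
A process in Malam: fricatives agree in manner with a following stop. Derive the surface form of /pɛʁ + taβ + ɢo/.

The rule targets /ʁ/ (voiced uvular fricative), which sits before the trigger /t/ (stop).
The voiced uvular stop is [ɢ], so /ʁ/ → [ɢ].
The same rule applies at the second boundary: /β/ → [b] next to /ɢ/.

[pɛɢtabɢo]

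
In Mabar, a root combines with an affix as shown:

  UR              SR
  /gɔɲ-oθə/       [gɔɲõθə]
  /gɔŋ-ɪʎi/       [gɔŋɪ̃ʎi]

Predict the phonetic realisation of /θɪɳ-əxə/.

[θɪɳə̃xə]

The data show progressive nasality assimilation (vowel nasalisation): /o/ → [õ] after /ɲ/; /ɪ/ → [ɪ̃] after /ŋ/ — a vowel is nasalised by an immediately preceding nasal consonant.
/ə/ sits next to the nasal /ɳ/ and is therefore nasalised to [ə̃].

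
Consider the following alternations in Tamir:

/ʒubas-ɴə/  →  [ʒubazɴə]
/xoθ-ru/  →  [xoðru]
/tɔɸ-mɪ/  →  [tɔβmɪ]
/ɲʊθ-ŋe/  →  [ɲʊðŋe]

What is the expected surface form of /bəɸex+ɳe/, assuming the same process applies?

The data show regressive voicing assimilation: /s/ → [z] before /ɴ/; /θ/ → [ð] before /r/; /ɸ/ → [β] before /m/; /θ/ → [ð] before /ŋ/. In each pair only voicing changes, matching the following consonant, while place and manner stay constant.
/x/ is a voiceless velar fricative. The following trigger /ɳ/ is voiced, so /x/ must become voiced as well.
The voiced velar fricative is [ɣ], so /x/ → [ɣ].

[bəɸeɣɳe]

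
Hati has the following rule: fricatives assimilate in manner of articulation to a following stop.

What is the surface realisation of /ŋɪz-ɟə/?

[ŋɪdɟə]

/z/ is a voiced alveolar fricative. The following trigger /ɟ/ is a stop, so /z/ must become a stop as well.
The voiced alveolar stop is [d], so /z/ → [d].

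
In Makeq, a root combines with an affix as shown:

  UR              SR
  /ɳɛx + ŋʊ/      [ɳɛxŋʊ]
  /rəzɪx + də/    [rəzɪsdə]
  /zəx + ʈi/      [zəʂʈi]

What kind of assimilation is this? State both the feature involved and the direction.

Comparing underlying and surface forms, /x/ → [s] is the alternation; the neighbouring /d/ is constant.
The change velar → alveolar matches the place of the following /d/, identifying this as place assimilation.
Manner and voice are unchanged, so the assimilation is partial, not total.
The same holds elsewhere in the data: /x/ → [ʂ] before /ʈ/ (velar → retroflex, matching retroflex) — only place changes, and always toward the following segment.
Nothing changes in [ɳɛxŋʊ]: there the adjacent consonants already agree in place (/x/ and /ŋ/ are both velar), so this form is consistent with the same rule.
The trigger is the following segment, so the direction is regressive (anticipatory).

regressive place assimilation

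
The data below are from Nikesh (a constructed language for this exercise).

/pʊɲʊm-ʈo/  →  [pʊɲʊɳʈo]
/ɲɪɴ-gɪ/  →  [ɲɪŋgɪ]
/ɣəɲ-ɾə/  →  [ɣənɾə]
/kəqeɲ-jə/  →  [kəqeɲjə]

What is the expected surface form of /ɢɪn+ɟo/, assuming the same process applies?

[ɢɪɲɟo]

The data show regressive place assimilation: /m/ → [ɳ] before /ʈ/; /ɴ/ → [ŋ] before /g/; /ɲ/ → [n] before /ɾ/. In each pair only place changes, matching the following consonant, while manner and voice stay constant.
No alternation appears in [kəqeɲjə]: there the adjacent consonants already agree in place (/ɲ/ and /j/ are both palatal), so this form is consistent with the same rule.
The rule targets /n/ (voiced alveolar nasal), which sits before the trigger /ɟ/ (palatal).
Changing only its place to palatal gives [ɲ] — the voiced palatal nasal.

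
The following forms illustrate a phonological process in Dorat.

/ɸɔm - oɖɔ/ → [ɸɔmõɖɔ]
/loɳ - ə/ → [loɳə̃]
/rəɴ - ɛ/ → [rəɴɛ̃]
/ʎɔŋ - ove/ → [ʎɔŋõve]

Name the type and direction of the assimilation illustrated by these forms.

The vowel /o/ surfaces as nasalised [õ] next to the preceding nasal /m/ — it has acquired the [+nasal] feature of its neighbour.
Likewise in the remaining data: /ə/ → [ə̃] after /ɳ/; /ɛ/ → [ɛ̃] after /ɴ/; /o/ → [õ] after /ŋ/ — each time a vowel is nasalised next to a preceding nasal.
Because the conditioning nasal is to the left of the vowel that changes, the process is progressive (perseverative).

progressive nasality assimilation (vowel nasalisation)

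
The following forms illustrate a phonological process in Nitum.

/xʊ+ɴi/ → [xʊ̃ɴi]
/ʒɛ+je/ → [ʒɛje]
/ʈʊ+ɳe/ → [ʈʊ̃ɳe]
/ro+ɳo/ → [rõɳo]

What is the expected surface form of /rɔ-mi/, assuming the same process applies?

[rɔ̃mi]

The data show regressive nasality assimilation (vowel nasalisation): /ʊ/ → [ʊ̃] before /ɴ/; /ʊ/ → [ʊ̃] before /ɳ/; /o/ → [õ] before /ɳ/ — a vowel is nasalised by an immediately following nasal consonant.
No change occurs in [ʒɛje] because the vowel at the boundary is adjacent to an oral consonant, not a nasal (/ɛ/ next to /j/).
The vowel /ɔ/ is adjacent to the following nasal /m/, so it acquires [+nasal] and surfaces as [ɔ̃].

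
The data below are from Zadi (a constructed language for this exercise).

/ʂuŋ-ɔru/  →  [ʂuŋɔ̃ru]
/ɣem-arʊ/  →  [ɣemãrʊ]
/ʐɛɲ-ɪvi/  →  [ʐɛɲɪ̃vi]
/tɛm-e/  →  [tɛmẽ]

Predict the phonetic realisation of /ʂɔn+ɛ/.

The data show progressive nasality assimilation (vowel nasalisation): /ɔ/ → [ɔ̃] after /ŋ/; /a/ → [ã] after /m/; /ɪ/ → [ɪ̃] after /ɲ/; /e/ → [ẽ] after /m/ — a vowel is nasalised by an immediately preceding nasal consonant.
/ɛ/ sits next to the nasal /n/ and is therefore nasalised to [ɛ̃].

[ʂɔnɛ̃]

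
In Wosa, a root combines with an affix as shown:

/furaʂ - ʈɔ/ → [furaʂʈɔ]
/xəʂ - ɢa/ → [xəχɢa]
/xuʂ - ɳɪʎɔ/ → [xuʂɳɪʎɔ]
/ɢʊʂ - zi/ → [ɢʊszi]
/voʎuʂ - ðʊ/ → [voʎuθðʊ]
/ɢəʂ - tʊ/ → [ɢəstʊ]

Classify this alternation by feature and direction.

Underlying /ʂ/ is realised as [χ] next to /ɢ/; /ɢ/ itself does not change.
The change retroflex → uvular matches the place of the following /ɢ/, identifying this as place assimilation.
Manner and voice are unchanged, so the assimilation is partial, not total.
The same holds elsewhere in the data: /ʂ/ → [s] before /z/ (retroflex → alveolar, matching alveolar); /ʂ/ → [θ] before /ð/ (retroflex → dental, matching dental); /ʂ/ → [s] before /t/ (retroflex → alveolar, matching alveolar) — only place changes, and always toward the following segment.
Nothing changes in [furaʂʈɔ], [xuʂɳɪʎɔ]: there the adjacent consonants already agree in place (/ʂ/ and /ʈ/ are both retroflex; /ʂ/ and /ɳ/ are both retroflex), so these forms are consistent with the same rule.
The trigger is the following segment, so the direction is regressive (anticipatory).

regressive place assimilation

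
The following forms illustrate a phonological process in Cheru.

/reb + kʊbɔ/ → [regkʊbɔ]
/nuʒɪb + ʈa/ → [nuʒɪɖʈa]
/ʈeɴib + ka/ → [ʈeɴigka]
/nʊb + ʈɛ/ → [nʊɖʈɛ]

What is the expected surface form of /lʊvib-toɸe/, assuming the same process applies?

[lʊvidtoɸe]

The data show regressive place assimilation: /b/ → [g] before /k/; /b/ → [ɖ] before /ʈ/. In each pair only place changes, matching the following consonant, while manner and voice stay constant.
The rule targets /b/ (voiced bilabial stop), which sits before the trigger /t/ (alveolar).
Changing only its place to alveolar gives [d] — the voiced alveolar stop.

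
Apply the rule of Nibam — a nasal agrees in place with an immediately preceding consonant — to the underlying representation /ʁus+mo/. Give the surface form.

The rule targets /m/ (voiced bilabial nasal), which sits after the trigger /s/ (alveolar).
A voiced alveolar nasal is [n], so the surface segment is [n].

[ʁusno]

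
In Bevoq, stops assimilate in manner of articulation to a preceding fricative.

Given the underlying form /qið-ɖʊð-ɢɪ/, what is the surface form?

[qiðʐʊðʁɪ]

/ɖ/ is a voiced retroflex stop. The preceding trigger /ð/ is a fricative, so /ɖ/ must become a fricative as well.
A voiced retroflex fricative is [ʐ], so the surface segment is [ʐ].
At the second juncture, /ɢ/ likewise becomes [ʁ] adjacent to /ð/.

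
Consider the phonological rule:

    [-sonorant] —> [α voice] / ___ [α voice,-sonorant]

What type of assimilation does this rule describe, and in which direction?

regressive voicing assimilation

The shared variable α links the value of [voice] on the target to the same value on the neighbouring segment, so voicing is the feature that assimilates.
Since the environment is written after the underscore, the trigger follows the target; the direction is regressive.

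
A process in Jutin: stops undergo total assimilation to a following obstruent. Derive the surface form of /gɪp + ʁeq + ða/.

/p/ is the segment targeted by the rule; it sits immediately before /ʁ/, so it assimilates completely and surfaces as [ʁ].
At the second juncture, /q/ likewise becomes [ð] adjacent to /ð/.

[gɪʁʁeðða]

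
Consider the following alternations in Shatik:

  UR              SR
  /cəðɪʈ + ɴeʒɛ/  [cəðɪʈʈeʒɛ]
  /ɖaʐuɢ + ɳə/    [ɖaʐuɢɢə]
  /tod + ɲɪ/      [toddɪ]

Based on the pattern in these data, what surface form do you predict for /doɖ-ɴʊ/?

The data show progressive total assimilation (/ɴ/ → [ʈ] after /ʈ/; /ɳ/ → [ɢ] after /ɢ/; /ɲ/ → [d] after /d/): in every case the target segment becomes identical to its preceding neighbour, copying more than a single feature.
/ɴ/ is the segment targeted by the rule; it sits immediately after /ɖ/, so it assimilates completely and surfaces as [ɖ].

[doɖɖʊ]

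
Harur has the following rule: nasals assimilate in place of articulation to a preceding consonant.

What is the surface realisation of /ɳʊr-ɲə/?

/ɲ/ is a voiced palatal nasal. The preceding trigger /r/ is alveolar, so /ɲ/ must become alveolar as well.
Changing only its place to alveolar gives [n] — the voiced alveolar nasal.

[ɳʊrnə]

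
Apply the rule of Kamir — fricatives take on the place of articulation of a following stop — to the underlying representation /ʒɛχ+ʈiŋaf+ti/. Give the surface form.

[ʒɛʂʈiŋasti]

The rule targets /χ/ (voiceless uvular fricative), which sits before the trigger /ʈ/ (retroflex).
The voiceless retroflex fricative is [ʂ], so /χ/ → [ʂ].
The same rule applies at the second boundary: /f/ → [s] next to /t/.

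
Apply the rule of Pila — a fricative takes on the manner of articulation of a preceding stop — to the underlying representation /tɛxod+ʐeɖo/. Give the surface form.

The rule targets /ʐ/ (voiced retroflex fricative), which sits after the trigger /d/ (stop).
The voiced retroflex stop is [ɖ], so /ʐ/ → [ɖ].

[tɛxodɖeɖo]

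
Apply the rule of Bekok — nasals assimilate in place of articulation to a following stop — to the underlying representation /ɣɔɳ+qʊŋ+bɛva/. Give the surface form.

/ɳ/ is a voiced retroflex nasal. The following trigger /q/ is uvular, so /ɳ/ must become uvular as well.
A voiced uvular nasal is [ɴ], so the surface segment is [ɴ].
The same rule applies at the second boundary: /ŋ/ → [m] next to /b/.

[ɣɔɴqʊmbɛva]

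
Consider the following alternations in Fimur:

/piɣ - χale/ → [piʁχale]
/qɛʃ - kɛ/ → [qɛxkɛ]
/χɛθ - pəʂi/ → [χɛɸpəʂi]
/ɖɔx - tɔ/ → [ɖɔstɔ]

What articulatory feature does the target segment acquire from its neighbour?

place

Comparing underlying and surface forms, /ɣ/ → [ʁ] is the alternation; the neighbouring /χ/ is constant.
The change velar → uvular matches the place of the following /χ/, identifying this as place assimilation.
The same holds elsewhere in the data: /ʃ/ → [x] before /k/ (postalveolar → velar, matching velar); /θ/ → [ɸ] before /p/ (dental → bilabial, matching bilabial); /x/ → [s] before /t/ (velar → alveolar, matching alveolar) — only place changes, and always toward the following segment.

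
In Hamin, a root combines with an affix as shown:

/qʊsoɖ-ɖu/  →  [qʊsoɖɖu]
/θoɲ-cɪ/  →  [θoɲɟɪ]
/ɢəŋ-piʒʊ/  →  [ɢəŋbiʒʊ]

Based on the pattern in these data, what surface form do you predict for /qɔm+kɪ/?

The data show progressive voicing assimilation: /c/ → [ɟ] after /ɲ/; /p/ → [b] after /ŋ/. In each pair only voicing changes, matching the preceding consonant, while place and manner stay constant.
No alternation appears in [qʊsoɖɖu]: there the adjacent consonants already agree in voicing (/ɖ/ and /ɖ/ are both voiced), so this form is consistent with the same rule.
The rule targets /k/ (voiceless velar stop), which sits after the trigger /m/ (voiced).
The voiced velar stop is [g], so /k/ → [g].

[qɔmgɪ]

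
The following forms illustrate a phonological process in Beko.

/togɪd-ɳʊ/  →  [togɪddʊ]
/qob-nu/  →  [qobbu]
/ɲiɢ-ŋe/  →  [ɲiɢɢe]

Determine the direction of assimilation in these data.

progressive

Comparing underlying and surface forms, /ɳ/ → [d] is the alternation; the neighbouring /d/ is constant.
The output [d] is identical to the trigger /d/ — every feature (place, manner, voicing) has been copied — so this is total assimilation.
The remaining alternations confirm this: /n/ → [b] after /b/; /ŋ/ → [ɢ] after /ɢ/ — in each case the output is a copy of the preceding consonant.
The trigger is the preceding segment, so the direction is progressive (perseverative).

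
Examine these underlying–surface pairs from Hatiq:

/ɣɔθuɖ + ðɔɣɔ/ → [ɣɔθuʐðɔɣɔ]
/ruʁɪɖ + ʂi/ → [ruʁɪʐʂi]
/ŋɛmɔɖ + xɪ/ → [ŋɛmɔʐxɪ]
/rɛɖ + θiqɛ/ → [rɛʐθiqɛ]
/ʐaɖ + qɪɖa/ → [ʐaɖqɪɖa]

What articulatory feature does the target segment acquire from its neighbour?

manner

Comparing underlying and surface forms, /ɖ/ → [ʐ] is the alternation; the neighbouring /ð/ is constant.
The change stop → fricative matches the manner of the following /ð/, identifying this as manner assimilation.
The same holds elsewhere in the data: /ɖ/ → [ʐ] before /ʂ/ (stop → fricative, matching a fricative); /ɖ/ → [ʐ] before /x/ (stop → fricative, matching a fricative); /ɖ/ → [ʐ] before /θ/ (stop → fricative, matching a fricative) — only manner changes, and always toward the following segment.
No alternation appears in [ʐaɖqɪɖa]: there the adjacent consonants already agree in manner (/ɖ/ and /q/ are both stops), so this form is consistent with the same rule.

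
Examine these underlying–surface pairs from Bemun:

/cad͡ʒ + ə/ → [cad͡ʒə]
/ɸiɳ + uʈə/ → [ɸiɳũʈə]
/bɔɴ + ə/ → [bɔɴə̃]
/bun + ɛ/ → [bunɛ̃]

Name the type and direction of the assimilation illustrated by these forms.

progressive nasality assimilation (vowel nasalisation)

The vowel /u/ surfaces as nasalised [ũ] next to the preceding nasal /ɳ/ — it has acquired the [+nasal] feature of its neighbour.
Likewise in the remaining data: /ə/ → [ə̃] after /ɴ/; /ɛ/ → [ɛ̃] after /n/ — each time a vowel is nasalised next to a preceding nasal.
No change occurs in [cad͡ʒə] because the vowel at the boundary is adjacent to an oral consonant, not a nasal (/ə/ next to /d͡ʒ/).
Because the conditioning nasal is to the left of the vowel that changes, the process is progressive (perseverative).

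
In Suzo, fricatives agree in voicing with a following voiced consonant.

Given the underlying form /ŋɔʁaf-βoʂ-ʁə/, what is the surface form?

[ŋɔʁavβoʐʁə]

/f/ is a voiceless labiodental fricative. The following trigger /β/ is voiced, so /f/ must become voiced as well.
A voiced labiodental fricative is [v], so the surface segment is [v].
At the second juncture, /ʂ/ likewise becomes [ʐ] adjacent to /ʁ/.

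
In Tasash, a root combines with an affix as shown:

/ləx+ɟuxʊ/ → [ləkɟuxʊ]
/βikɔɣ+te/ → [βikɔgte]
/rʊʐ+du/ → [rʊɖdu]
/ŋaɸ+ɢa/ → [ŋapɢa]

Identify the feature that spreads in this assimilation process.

manner

Underlying /x/ is realised as [k] next to /ɟ/; /ɟ/ itself does not change.
The change fricative → stop matches the manner of the following /ɟ/, identifying this as manner assimilation.
The same holds elsewhere in the data: /ɣ/ → [g] before /t/ (fricative → stop, matching a stop); /ʐ/ → [ɖ] before /d/ (fricative → stop, matching a stop); /ɸ/ → [p] before /ɢ/ (fricative → stop, matching a stop) — only manner changes, and always toward the following segment.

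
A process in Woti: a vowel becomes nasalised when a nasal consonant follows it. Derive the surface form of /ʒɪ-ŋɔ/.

[ʒɪ̃ŋɔ]

The vowel /ɪ/ is adjacent to the following nasal /ŋ/, so it acquires [+nasal] and surfaces as [ɪ̃].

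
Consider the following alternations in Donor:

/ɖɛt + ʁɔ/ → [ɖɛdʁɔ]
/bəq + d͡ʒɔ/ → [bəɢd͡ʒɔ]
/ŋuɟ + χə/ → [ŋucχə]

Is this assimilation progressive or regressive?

Underlying /t/ is realised as [d] next to /ʁ/; /ʁ/ itself does not change.
/t/ is voiceless while /ʁ/ is voiced; the output [d] is voiced, matching the trigger — so the feature that spreads is voicing.
Checking the remaining alternations: /q/ → [ɢ] before /d͡ʒ/ (voiceless → voiced, matching voiced); /ɟ/ → [c] before /χ/ (voiced → voiceless, matching voiceless) — only voicing changes, and always toward the following segment.
Since the segment that changes precedes the conditioning segment, the assimilation is regressive.

regressive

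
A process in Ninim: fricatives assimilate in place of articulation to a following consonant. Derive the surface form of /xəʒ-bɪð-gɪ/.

/ʒ/ is a voiced postalveolar fricative. The following trigger /b/ is bilabial, so /ʒ/ must become bilabial as well.
A voiced bilabial fricative is [β], so the surface segment is [β].
At the second juncture, /ð/ likewise becomes [ɣ] adjacent to /g/.

[xəβbɪɣgɪ]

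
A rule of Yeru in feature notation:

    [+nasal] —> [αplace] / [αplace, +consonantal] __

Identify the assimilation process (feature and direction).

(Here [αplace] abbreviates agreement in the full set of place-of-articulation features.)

progressive place assimilation

The shared variable α links the value of the place features (abbreviated [place]) on the target to the same value on the neighbouring segment, so place is the feature that assimilates.
Since the environment is written before the underscore, the trigger precedes the target; the direction is progressive.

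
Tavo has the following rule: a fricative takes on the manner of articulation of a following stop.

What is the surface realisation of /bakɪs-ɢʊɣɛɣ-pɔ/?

[bakɪtɢʊɣɛgpɔ]

The rule targets /s/ (voiceless alveolar fricative), which sits before the trigger /ɢ/ (stop).
A voiceless alveolar stop is [t], so the surface segment is [t].
At the second juncture, /ɣ/ likewise becomes [g] adjacent to /p/.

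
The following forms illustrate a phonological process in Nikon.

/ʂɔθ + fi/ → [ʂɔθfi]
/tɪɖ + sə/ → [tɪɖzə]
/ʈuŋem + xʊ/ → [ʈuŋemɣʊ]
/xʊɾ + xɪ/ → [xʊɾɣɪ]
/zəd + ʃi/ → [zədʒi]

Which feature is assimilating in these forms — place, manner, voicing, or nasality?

voicing

The segment that alternates is /s/, which surfaces as [z] when adjacent to /ɖ/.
/s/ is voiceless while /ɖ/ is voiced; the output [z] is voiced, matching the trigger — so the feature that spreads is voicing.
The other alternating forms pattern the same way: /x/ → [ɣ] after /m/ (voiceless → voiced, matching voiced); /x/ → [ɣ] after /ɾ/ (voiceless → voiced, matching voiced); /ʃ/ → [ʒ] after /d/ (voiceless → voiced, matching voiced) — only voicing changes, and always toward the preceding segment.
No alternation appears in [ʂɔθfi]: there the adjacent consonants already agree in voicing (/f/ and /θ/ are both voiceless), so this form is consistent with the same rule.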